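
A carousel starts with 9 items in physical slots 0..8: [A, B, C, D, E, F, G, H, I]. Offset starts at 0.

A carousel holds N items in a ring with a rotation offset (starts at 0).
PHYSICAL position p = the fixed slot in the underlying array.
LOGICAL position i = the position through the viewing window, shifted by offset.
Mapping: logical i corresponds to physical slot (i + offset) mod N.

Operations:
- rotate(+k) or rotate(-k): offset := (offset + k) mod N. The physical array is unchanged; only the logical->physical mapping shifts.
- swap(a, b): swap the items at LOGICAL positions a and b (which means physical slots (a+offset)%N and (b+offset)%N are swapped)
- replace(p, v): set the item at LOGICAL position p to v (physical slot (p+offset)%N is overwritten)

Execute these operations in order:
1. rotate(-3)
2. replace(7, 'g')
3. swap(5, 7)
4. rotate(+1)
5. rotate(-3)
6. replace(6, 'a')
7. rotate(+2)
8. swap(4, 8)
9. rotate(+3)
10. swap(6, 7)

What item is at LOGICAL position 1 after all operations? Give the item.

After op 1 (rotate(-3)): offset=6, physical=[A,B,C,D,E,F,G,H,I], logical=[G,H,I,A,B,C,D,E,F]
After op 2 (replace(7, 'g')): offset=6, physical=[A,B,C,D,g,F,G,H,I], logical=[G,H,I,A,B,C,D,g,F]
After op 3 (swap(5, 7)): offset=6, physical=[A,B,g,D,C,F,G,H,I], logical=[G,H,I,A,B,g,D,C,F]
After op 4 (rotate(+1)): offset=7, physical=[A,B,g,D,C,F,G,H,I], logical=[H,I,A,B,g,D,C,F,G]
After op 5 (rotate(-3)): offset=4, physical=[A,B,g,D,C,F,G,H,I], logical=[C,F,G,H,I,A,B,g,D]
After op 6 (replace(6, 'a')): offset=4, physical=[A,a,g,D,C,F,G,H,I], logical=[C,F,G,H,I,A,a,g,D]
After op 7 (rotate(+2)): offset=6, physical=[A,a,g,D,C,F,G,H,I], logical=[G,H,I,A,a,g,D,C,F]
After op 8 (swap(4, 8)): offset=6, physical=[A,F,g,D,C,a,G,H,I], logical=[G,H,I,A,F,g,D,C,a]
After op 9 (rotate(+3)): offset=0, physical=[A,F,g,D,C,a,G,H,I], logical=[A,F,g,D,C,a,G,H,I]
After op 10 (swap(6, 7)): offset=0, physical=[A,F,g,D,C,a,H,G,I], logical=[A,F,g,D,C,a,H,G,I]

Answer: F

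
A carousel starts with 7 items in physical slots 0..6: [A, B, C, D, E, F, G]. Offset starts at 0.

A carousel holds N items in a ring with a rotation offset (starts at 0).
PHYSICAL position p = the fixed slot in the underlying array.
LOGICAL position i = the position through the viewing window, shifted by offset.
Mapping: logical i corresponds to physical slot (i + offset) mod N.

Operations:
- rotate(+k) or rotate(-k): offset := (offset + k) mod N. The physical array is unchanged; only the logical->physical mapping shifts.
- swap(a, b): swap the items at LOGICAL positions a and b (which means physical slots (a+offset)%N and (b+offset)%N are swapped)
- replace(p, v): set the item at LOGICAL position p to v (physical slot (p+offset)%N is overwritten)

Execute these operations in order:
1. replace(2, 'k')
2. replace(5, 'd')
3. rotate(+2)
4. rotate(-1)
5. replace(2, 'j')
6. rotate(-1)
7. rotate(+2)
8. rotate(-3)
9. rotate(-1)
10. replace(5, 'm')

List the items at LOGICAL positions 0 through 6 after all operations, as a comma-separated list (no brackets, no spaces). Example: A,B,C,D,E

Answer: d,G,A,B,k,m,E

Derivation:
After op 1 (replace(2, 'k')): offset=0, physical=[A,B,k,D,E,F,G], logical=[A,B,k,D,E,F,G]
After op 2 (replace(5, 'd')): offset=0, physical=[A,B,k,D,E,d,G], logical=[A,B,k,D,E,d,G]
After op 3 (rotate(+2)): offset=2, physical=[A,B,k,D,E,d,G], logical=[k,D,E,d,G,A,B]
After op 4 (rotate(-1)): offset=1, physical=[A,B,k,D,E,d,G], logical=[B,k,D,E,d,G,A]
After op 5 (replace(2, 'j')): offset=1, physical=[A,B,k,j,E,d,G], logical=[B,k,j,E,d,G,A]
After op 6 (rotate(-1)): offset=0, physical=[A,B,k,j,E,d,G], logical=[A,B,k,j,E,d,G]
After op 7 (rotate(+2)): offset=2, physical=[A,B,k,j,E,d,G], logical=[k,j,E,d,G,A,B]
After op 8 (rotate(-3)): offset=6, physical=[A,B,k,j,E,d,G], logical=[G,A,B,k,j,E,d]
After op 9 (rotate(-1)): offset=5, physical=[A,B,k,j,E,d,G], logical=[d,G,A,B,k,j,E]
After op 10 (replace(5, 'm')): offset=5, physical=[A,B,k,m,E,d,G], logical=[d,G,A,B,k,m,E]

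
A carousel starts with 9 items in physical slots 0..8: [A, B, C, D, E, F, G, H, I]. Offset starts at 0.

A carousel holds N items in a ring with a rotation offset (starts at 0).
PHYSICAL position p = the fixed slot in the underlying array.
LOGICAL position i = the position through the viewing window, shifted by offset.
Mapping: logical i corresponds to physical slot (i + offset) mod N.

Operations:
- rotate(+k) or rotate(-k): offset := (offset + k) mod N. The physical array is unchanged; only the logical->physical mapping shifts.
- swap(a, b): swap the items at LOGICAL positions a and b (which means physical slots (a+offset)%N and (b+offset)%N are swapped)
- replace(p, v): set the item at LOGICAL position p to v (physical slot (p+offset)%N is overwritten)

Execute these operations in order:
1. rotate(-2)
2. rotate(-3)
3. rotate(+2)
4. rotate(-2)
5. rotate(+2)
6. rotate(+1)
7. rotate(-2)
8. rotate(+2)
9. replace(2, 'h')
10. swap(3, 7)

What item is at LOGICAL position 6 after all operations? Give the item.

Answer: E

Derivation:
After op 1 (rotate(-2)): offset=7, physical=[A,B,C,D,E,F,G,H,I], logical=[H,I,A,B,C,D,E,F,G]
After op 2 (rotate(-3)): offset=4, physical=[A,B,C,D,E,F,G,H,I], logical=[E,F,G,H,I,A,B,C,D]
After op 3 (rotate(+2)): offset=6, physical=[A,B,C,D,E,F,G,H,I], logical=[G,H,I,A,B,C,D,E,F]
After op 4 (rotate(-2)): offset=4, physical=[A,B,C,D,E,F,G,H,I], logical=[E,F,G,H,I,A,B,C,D]
After op 5 (rotate(+2)): offset=6, physical=[A,B,C,D,E,F,G,H,I], logical=[G,H,I,A,B,C,D,E,F]
After op 6 (rotate(+1)): offset=7, physical=[A,B,C,D,E,F,G,H,I], logical=[H,I,A,B,C,D,E,F,G]
After op 7 (rotate(-2)): offset=5, physical=[A,B,C,D,E,F,G,H,I], logical=[F,G,H,I,A,B,C,D,E]
After op 8 (rotate(+2)): offset=7, physical=[A,B,C,D,E,F,G,H,I], logical=[H,I,A,B,C,D,E,F,G]
After op 9 (replace(2, 'h')): offset=7, physical=[h,B,C,D,E,F,G,H,I], logical=[H,I,h,B,C,D,E,F,G]
After op 10 (swap(3, 7)): offset=7, physical=[h,F,C,D,E,B,G,H,I], logical=[H,I,h,F,C,D,E,B,G]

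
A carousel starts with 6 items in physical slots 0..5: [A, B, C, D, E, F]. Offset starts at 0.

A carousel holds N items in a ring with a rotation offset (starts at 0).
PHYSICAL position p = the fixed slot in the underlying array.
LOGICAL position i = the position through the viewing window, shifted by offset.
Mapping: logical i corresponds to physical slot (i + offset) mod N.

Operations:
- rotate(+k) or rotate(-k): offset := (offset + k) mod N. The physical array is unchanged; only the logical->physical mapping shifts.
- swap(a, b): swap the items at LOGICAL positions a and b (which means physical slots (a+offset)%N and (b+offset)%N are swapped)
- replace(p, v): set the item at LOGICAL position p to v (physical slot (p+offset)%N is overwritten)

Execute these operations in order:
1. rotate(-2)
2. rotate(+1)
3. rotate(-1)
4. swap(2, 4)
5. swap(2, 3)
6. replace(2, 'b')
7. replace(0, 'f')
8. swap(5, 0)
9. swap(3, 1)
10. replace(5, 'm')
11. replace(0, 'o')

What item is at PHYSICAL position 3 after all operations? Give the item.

Answer: m

Derivation:
After op 1 (rotate(-2)): offset=4, physical=[A,B,C,D,E,F], logical=[E,F,A,B,C,D]
After op 2 (rotate(+1)): offset=5, physical=[A,B,C,D,E,F], logical=[F,A,B,C,D,E]
After op 3 (rotate(-1)): offset=4, physical=[A,B,C,D,E,F], logical=[E,F,A,B,C,D]
After op 4 (swap(2, 4)): offset=4, physical=[C,B,A,D,E,F], logical=[E,F,C,B,A,D]
After op 5 (swap(2, 3)): offset=4, physical=[B,C,A,D,E,F], logical=[E,F,B,C,A,D]
After op 6 (replace(2, 'b')): offset=4, physical=[b,C,A,D,E,F], logical=[E,F,b,C,A,D]
After op 7 (replace(0, 'f')): offset=4, physical=[b,C,A,D,f,F], logical=[f,F,b,C,A,D]
After op 8 (swap(5, 0)): offset=4, physical=[b,C,A,f,D,F], logical=[D,F,b,C,A,f]
After op 9 (swap(3, 1)): offset=4, physical=[b,F,A,f,D,C], logical=[D,C,b,F,A,f]
After op 10 (replace(5, 'm')): offset=4, physical=[b,F,A,m,D,C], logical=[D,C,b,F,A,m]
After op 11 (replace(0, 'o')): offset=4, physical=[b,F,A,m,o,C], logical=[o,C,b,F,A,m]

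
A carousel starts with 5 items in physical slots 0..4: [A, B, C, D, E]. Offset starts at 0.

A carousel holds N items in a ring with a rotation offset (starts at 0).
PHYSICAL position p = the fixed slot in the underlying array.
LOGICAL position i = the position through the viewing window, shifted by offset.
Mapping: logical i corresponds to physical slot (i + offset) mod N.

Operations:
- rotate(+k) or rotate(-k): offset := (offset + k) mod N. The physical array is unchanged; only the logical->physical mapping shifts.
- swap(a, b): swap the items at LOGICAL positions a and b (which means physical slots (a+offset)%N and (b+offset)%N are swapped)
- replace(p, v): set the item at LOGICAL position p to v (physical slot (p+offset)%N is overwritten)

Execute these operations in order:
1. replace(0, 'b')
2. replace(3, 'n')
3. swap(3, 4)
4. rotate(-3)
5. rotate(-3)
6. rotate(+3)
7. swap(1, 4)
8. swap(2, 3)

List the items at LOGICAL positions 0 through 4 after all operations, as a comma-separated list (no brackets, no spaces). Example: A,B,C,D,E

After op 1 (replace(0, 'b')): offset=0, physical=[b,B,C,D,E], logical=[b,B,C,D,E]
After op 2 (replace(3, 'n')): offset=0, physical=[b,B,C,n,E], logical=[b,B,C,n,E]
After op 3 (swap(3, 4)): offset=0, physical=[b,B,C,E,n], logical=[b,B,C,E,n]
After op 4 (rotate(-3)): offset=2, physical=[b,B,C,E,n], logical=[C,E,n,b,B]
After op 5 (rotate(-3)): offset=4, physical=[b,B,C,E,n], logical=[n,b,B,C,E]
After op 6 (rotate(+3)): offset=2, physical=[b,B,C,E,n], logical=[C,E,n,b,B]
After op 7 (swap(1, 4)): offset=2, physical=[b,E,C,B,n], logical=[C,B,n,b,E]
After op 8 (swap(2, 3)): offset=2, physical=[n,E,C,B,b], logical=[C,B,b,n,E]

Answer: C,B,b,n,E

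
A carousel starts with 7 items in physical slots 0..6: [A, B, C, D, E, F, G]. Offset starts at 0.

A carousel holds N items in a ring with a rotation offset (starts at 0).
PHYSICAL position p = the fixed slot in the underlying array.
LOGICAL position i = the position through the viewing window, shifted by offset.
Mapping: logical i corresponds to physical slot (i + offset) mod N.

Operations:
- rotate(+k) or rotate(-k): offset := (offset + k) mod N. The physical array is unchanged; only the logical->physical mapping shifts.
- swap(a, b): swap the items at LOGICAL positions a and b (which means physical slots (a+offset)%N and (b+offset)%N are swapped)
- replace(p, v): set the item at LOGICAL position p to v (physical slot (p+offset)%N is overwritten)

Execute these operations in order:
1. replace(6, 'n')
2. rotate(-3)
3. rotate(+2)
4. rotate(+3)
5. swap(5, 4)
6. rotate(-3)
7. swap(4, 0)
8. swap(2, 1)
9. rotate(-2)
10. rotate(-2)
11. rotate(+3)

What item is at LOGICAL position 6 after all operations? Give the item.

Answer: E

Derivation:
After op 1 (replace(6, 'n')): offset=0, physical=[A,B,C,D,E,F,n], logical=[A,B,C,D,E,F,n]
After op 2 (rotate(-3)): offset=4, physical=[A,B,C,D,E,F,n], logical=[E,F,n,A,B,C,D]
After op 3 (rotate(+2)): offset=6, physical=[A,B,C,D,E,F,n], logical=[n,A,B,C,D,E,F]
After op 4 (rotate(+3)): offset=2, physical=[A,B,C,D,E,F,n], logical=[C,D,E,F,n,A,B]
After op 5 (swap(5, 4)): offset=2, physical=[n,B,C,D,E,F,A], logical=[C,D,E,F,A,n,B]
After op 6 (rotate(-3)): offset=6, physical=[n,B,C,D,E,F,A], logical=[A,n,B,C,D,E,F]
After op 7 (swap(4, 0)): offset=6, physical=[n,B,C,A,E,F,D], logical=[D,n,B,C,A,E,F]
After op 8 (swap(2, 1)): offset=6, physical=[B,n,C,A,E,F,D], logical=[D,B,n,C,A,E,F]
After op 9 (rotate(-2)): offset=4, physical=[B,n,C,A,E,F,D], logical=[E,F,D,B,n,C,A]
After op 10 (rotate(-2)): offset=2, physical=[B,n,C,A,E,F,D], logical=[C,A,E,F,D,B,n]
After op 11 (rotate(+3)): offset=5, physical=[B,n,C,A,E,F,D], logical=[F,D,B,n,C,A,E]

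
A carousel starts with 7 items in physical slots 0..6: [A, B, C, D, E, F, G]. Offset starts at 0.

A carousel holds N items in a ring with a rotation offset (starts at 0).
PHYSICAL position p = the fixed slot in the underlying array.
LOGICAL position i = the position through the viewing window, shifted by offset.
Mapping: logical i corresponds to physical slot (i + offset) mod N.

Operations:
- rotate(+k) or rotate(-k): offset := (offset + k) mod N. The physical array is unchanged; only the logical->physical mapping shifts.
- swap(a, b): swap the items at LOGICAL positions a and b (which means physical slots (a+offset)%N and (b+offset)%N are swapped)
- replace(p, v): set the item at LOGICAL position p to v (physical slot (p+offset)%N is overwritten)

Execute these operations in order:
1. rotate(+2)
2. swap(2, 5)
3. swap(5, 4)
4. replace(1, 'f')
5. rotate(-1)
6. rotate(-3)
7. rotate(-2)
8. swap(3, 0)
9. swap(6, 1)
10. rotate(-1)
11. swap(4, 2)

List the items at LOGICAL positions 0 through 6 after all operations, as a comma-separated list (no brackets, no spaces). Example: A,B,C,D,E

After op 1 (rotate(+2)): offset=2, physical=[A,B,C,D,E,F,G], logical=[C,D,E,F,G,A,B]
After op 2 (swap(2, 5)): offset=2, physical=[E,B,C,D,A,F,G], logical=[C,D,A,F,G,E,B]
After op 3 (swap(5, 4)): offset=2, physical=[G,B,C,D,A,F,E], logical=[C,D,A,F,E,G,B]
After op 4 (replace(1, 'f')): offset=2, physical=[G,B,C,f,A,F,E], logical=[C,f,A,F,E,G,B]
After op 5 (rotate(-1)): offset=1, physical=[G,B,C,f,A,F,E], logical=[B,C,f,A,F,E,G]
After op 6 (rotate(-3)): offset=5, physical=[G,B,C,f,A,F,E], logical=[F,E,G,B,C,f,A]
After op 7 (rotate(-2)): offset=3, physical=[G,B,C,f,A,F,E], logical=[f,A,F,E,G,B,C]
After op 8 (swap(3, 0)): offset=3, physical=[G,B,C,E,A,F,f], logical=[E,A,F,f,G,B,C]
After op 9 (swap(6, 1)): offset=3, physical=[G,B,A,E,C,F,f], logical=[E,C,F,f,G,B,A]
After op 10 (rotate(-1)): offset=2, physical=[G,B,A,E,C,F,f], logical=[A,E,C,F,f,G,B]
After op 11 (swap(4, 2)): offset=2, physical=[G,B,A,E,f,F,C], logical=[A,E,f,F,C,G,B]

Answer: A,E,f,F,C,G,B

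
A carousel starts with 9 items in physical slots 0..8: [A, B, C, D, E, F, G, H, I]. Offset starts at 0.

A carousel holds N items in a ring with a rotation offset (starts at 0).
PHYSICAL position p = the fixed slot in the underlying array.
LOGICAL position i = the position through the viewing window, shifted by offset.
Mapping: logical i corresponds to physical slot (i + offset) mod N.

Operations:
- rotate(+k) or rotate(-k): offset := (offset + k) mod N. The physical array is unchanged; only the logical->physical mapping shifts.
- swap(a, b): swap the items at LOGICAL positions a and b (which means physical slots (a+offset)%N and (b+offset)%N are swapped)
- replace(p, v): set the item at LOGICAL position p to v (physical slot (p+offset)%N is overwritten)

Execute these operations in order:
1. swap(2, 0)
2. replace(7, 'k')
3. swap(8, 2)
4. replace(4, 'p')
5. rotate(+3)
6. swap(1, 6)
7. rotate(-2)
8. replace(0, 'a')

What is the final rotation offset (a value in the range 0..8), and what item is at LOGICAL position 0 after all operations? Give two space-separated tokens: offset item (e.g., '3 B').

Answer: 1 a

Derivation:
After op 1 (swap(2, 0)): offset=0, physical=[C,B,A,D,E,F,G,H,I], logical=[C,B,A,D,E,F,G,H,I]
After op 2 (replace(7, 'k')): offset=0, physical=[C,B,A,D,E,F,G,k,I], logical=[C,B,A,D,E,F,G,k,I]
After op 3 (swap(8, 2)): offset=0, physical=[C,B,I,D,E,F,G,k,A], logical=[C,B,I,D,E,F,G,k,A]
After op 4 (replace(4, 'p')): offset=0, physical=[C,B,I,D,p,F,G,k,A], logical=[C,B,I,D,p,F,G,k,A]
After op 5 (rotate(+3)): offset=3, physical=[C,B,I,D,p,F,G,k,A], logical=[D,p,F,G,k,A,C,B,I]
After op 6 (swap(1, 6)): offset=3, physical=[p,B,I,D,C,F,G,k,A], logical=[D,C,F,G,k,A,p,B,I]
After op 7 (rotate(-2)): offset=1, physical=[p,B,I,D,C,F,G,k,A], logical=[B,I,D,C,F,G,k,A,p]
After op 8 (replace(0, 'a')): offset=1, physical=[p,a,I,D,C,F,G,k,A], logical=[a,I,D,C,F,G,k,A,p]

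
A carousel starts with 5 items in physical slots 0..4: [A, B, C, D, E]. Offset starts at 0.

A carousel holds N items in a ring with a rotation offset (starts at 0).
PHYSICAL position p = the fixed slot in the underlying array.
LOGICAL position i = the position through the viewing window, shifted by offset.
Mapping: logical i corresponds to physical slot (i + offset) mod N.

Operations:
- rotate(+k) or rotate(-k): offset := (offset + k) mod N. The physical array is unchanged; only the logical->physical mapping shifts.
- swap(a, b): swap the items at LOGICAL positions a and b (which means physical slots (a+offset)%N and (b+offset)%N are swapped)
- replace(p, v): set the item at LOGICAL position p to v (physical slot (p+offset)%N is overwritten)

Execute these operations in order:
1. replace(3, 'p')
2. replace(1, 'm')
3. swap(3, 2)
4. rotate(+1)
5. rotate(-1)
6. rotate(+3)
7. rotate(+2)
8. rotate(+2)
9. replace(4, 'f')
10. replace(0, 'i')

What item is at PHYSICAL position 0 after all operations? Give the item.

After op 1 (replace(3, 'p')): offset=0, physical=[A,B,C,p,E], logical=[A,B,C,p,E]
After op 2 (replace(1, 'm')): offset=0, physical=[A,m,C,p,E], logical=[A,m,C,p,E]
After op 3 (swap(3, 2)): offset=0, physical=[A,m,p,C,E], logical=[A,m,p,C,E]
After op 4 (rotate(+1)): offset=1, physical=[A,m,p,C,E], logical=[m,p,C,E,A]
After op 5 (rotate(-1)): offset=0, physical=[A,m,p,C,E], logical=[A,m,p,C,E]
After op 6 (rotate(+3)): offset=3, physical=[A,m,p,C,E], logical=[C,E,A,m,p]
After op 7 (rotate(+2)): offset=0, physical=[A,m,p,C,E], logical=[A,m,p,C,E]
After op 8 (rotate(+2)): offset=2, physical=[A,m,p,C,E], logical=[p,C,E,A,m]
After op 9 (replace(4, 'f')): offset=2, physical=[A,f,p,C,E], logical=[p,C,E,A,f]
After op 10 (replace(0, 'i')): offset=2, physical=[A,f,i,C,E], logical=[i,C,E,A,f]

Answer: A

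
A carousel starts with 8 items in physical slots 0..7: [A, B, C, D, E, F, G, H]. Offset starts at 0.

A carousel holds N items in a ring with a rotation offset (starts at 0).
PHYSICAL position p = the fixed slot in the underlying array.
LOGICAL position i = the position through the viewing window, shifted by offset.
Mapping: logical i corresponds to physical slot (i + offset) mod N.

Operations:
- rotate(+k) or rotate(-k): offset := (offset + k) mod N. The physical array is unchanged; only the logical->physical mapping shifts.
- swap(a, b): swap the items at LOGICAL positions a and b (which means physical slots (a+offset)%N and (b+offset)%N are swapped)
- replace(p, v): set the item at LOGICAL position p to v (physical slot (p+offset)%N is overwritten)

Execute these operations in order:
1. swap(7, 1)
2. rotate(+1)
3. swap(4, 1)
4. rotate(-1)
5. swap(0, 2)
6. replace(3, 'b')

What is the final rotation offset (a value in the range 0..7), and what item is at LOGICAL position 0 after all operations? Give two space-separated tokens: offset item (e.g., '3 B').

Answer: 0 F

Derivation:
After op 1 (swap(7, 1)): offset=0, physical=[A,H,C,D,E,F,G,B], logical=[A,H,C,D,E,F,G,B]
After op 2 (rotate(+1)): offset=1, physical=[A,H,C,D,E,F,G,B], logical=[H,C,D,E,F,G,B,A]
After op 3 (swap(4, 1)): offset=1, physical=[A,H,F,D,E,C,G,B], logical=[H,F,D,E,C,G,B,A]
After op 4 (rotate(-1)): offset=0, physical=[A,H,F,D,E,C,G,B], logical=[A,H,F,D,E,C,G,B]
After op 5 (swap(0, 2)): offset=0, physical=[F,H,A,D,E,C,G,B], logical=[F,H,A,D,E,C,G,B]
After op 6 (replace(3, 'b')): offset=0, physical=[F,H,A,b,E,C,G,B], logical=[F,H,A,b,E,C,G,B]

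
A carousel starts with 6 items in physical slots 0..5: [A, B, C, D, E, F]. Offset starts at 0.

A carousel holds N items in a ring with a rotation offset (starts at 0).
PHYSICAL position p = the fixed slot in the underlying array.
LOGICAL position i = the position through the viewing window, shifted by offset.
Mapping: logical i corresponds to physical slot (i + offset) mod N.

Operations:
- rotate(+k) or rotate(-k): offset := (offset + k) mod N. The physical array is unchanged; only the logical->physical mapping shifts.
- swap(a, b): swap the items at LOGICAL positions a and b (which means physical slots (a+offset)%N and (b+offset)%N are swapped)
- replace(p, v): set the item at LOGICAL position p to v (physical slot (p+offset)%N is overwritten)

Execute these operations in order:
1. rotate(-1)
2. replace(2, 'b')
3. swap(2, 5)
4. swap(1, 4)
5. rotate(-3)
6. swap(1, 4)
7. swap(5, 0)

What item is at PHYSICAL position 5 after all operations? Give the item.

Answer: F

Derivation:
After op 1 (rotate(-1)): offset=5, physical=[A,B,C,D,E,F], logical=[F,A,B,C,D,E]
After op 2 (replace(2, 'b')): offset=5, physical=[A,b,C,D,E,F], logical=[F,A,b,C,D,E]
After op 3 (swap(2, 5)): offset=5, physical=[A,E,C,D,b,F], logical=[F,A,E,C,D,b]
After op 4 (swap(1, 4)): offset=5, physical=[D,E,C,A,b,F], logical=[F,D,E,C,A,b]
After op 5 (rotate(-3)): offset=2, physical=[D,E,C,A,b,F], logical=[C,A,b,F,D,E]
After op 6 (swap(1, 4)): offset=2, physical=[A,E,C,D,b,F], logical=[C,D,b,F,A,E]
After op 7 (swap(5, 0)): offset=2, physical=[A,C,E,D,b,F], logical=[E,D,b,F,A,C]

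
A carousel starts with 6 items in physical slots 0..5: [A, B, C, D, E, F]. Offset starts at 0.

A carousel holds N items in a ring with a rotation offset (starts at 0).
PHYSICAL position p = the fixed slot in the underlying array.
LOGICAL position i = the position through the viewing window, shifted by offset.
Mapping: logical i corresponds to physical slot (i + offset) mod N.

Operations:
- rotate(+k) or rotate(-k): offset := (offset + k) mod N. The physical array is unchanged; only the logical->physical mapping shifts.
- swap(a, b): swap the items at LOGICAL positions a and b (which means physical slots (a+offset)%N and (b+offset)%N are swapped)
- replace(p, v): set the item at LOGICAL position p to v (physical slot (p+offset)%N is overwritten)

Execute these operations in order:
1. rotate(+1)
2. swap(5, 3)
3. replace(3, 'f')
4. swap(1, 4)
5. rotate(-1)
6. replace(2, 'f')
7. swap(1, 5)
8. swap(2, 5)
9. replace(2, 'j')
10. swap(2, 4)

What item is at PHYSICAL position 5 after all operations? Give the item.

After op 1 (rotate(+1)): offset=1, physical=[A,B,C,D,E,F], logical=[B,C,D,E,F,A]
After op 2 (swap(5, 3)): offset=1, physical=[E,B,C,D,A,F], logical=[B,C,D,A,F,E]
After op 3 (replace(3, 'f')): offset=1, physical=[E,B,C,D,f,F], logical=[B,C,D,f,F,E]
After op 4 (swap(1, 4)): offset=1, physical=[E,B,F,D,f,C], logical=[B,F,D,f,C,E]
After op 5 (rotate(-1)): offset=0, physical=[E,B,F,D,f,C], logical=[E,B,F,D,f,C]
After op 6 (replace(2, 'f')): offset=0, physical=[E,B,f,D,f,C], logical=[E,B,f,D,f,C]
After op 7 (swap(1, 5)): offset=0, physical=[E,C,f,D,f,B], logical=[E,C,f,D,f,B]
After op 8 (swap(2, 5)): offset=0, physical=[E,C,B,D,f,f], logical=[E,C,B,D,f,f]
After op 9 (replace(2, 'j')): offset=0, physical=[E,C,j,D,f,f], logical=[E,C,j,D,f,f]
After op 10 (swap(2, 4)): offset=0, physical=[E,C,f,D,j,f], logical=[E,C,f,D,j,f]

Answer: f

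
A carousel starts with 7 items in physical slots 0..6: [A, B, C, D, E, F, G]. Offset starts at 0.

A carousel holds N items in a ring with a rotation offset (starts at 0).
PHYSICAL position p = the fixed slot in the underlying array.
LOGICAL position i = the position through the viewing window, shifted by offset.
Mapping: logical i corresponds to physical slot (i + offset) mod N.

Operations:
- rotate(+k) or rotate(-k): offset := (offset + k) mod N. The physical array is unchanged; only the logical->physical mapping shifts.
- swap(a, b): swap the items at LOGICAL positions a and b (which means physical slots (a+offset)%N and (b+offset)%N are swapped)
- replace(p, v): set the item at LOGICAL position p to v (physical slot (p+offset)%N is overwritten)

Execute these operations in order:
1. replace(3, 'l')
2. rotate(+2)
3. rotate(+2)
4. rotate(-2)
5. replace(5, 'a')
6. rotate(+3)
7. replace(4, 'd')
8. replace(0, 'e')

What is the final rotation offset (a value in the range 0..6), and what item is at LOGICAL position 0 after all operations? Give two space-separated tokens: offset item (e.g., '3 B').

After op 1 (replace(3, 'l')): offset=0, physical=[A,B,C,l,E,F,G], logical=[A,B,C,l,E,F,G]
After op 2 (rotate(+2)): offset=2, physical=[A,B,C,l,E,F,G], logical=[C,l,E,F,G,A,B]
After op 3 (rotate(+2)): offset=4, physical=[A,B,C,l,E,F,G], logical=[E,F,G,A,B,C,l]
After op 4 (rotate(-2)): offset=2, physical=[A,B,C,l,E,F,G], logical=[C,l,E,F,G,A,B]
After op 5 (replace(5, 'a')): offset=2, physical=[a,B,C,l,E,F,G], logical=[C,l,E,F,G,a,B]
After op 6 (rotate(+3)): offset=5, physical=[a,B,C,l,E,F,G], logical=[F,G,a,B,C,l,E]
After op 7 (replace(4, 'd')): offset=5, physical=[a,B,d,l,E,F,G], logical=[F,G,a,B,d,l,E]
After op 8 (replace(0, 'e')): offset=5, physical=[a,B,d,l,E,e,G], logical=[e,G,a,B,d,l,E]

Answer: 5 e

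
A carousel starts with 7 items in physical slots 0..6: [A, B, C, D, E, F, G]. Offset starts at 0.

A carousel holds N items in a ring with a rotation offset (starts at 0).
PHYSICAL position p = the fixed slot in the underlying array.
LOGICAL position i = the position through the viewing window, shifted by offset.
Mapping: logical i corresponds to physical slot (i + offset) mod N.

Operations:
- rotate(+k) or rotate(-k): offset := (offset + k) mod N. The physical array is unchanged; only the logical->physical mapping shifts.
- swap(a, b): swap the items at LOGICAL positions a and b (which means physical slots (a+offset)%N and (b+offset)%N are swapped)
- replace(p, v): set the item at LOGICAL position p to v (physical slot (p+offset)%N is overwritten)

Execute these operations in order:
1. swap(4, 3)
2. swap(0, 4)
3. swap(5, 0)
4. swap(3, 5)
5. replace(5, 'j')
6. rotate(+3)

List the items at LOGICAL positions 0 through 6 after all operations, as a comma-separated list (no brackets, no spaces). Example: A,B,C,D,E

After op 1 (swap(4, 3)): offset=0, physical=[A,B,C,E,D,F,G], logical=[A,B,C,E,D,F,G]
After op 2 (swap(0, 4)): offset=0, physical=[D,B,C,E,A,F,G], logical=[D,B,C,E,A,F,G]
After op 3 (swap(5, 0)): offset=0, physical=[F,B,C,E,A,D,G], logical=[F,B,C,E,A,D,G]
After op 4 (swap(3, 5)): offset=0, physical=[F,B,C,D,A,E,G], logical=[F,B,C,D,A,E,G]
After op 5 (replace(5, 'j')): offset=0, physical=[F,B,C,D,A,j,G], logical=[F,B,C,D,A,j,G]
After op 6 (rotate(+3)): offset=3, physical=[F,B,C,D,A,j,G], logical=[D,A,j,G,F,B,C]

Answer: D,A,j,G,F,B,C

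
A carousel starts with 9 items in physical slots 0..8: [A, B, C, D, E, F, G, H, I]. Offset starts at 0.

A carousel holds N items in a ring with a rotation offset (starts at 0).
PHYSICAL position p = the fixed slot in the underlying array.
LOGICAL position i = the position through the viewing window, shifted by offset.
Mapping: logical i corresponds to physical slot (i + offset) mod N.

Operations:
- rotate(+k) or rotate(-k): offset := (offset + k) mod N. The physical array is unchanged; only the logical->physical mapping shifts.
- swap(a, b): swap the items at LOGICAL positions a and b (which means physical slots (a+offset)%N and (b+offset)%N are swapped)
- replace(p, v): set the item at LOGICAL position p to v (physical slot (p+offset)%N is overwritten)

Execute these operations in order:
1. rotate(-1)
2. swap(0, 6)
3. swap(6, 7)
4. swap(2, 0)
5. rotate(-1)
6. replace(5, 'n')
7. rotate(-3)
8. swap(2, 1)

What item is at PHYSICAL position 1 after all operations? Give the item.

After op 1 (rotate(-1)): offset=8, physical=[A,B,C,D,E,F,G,H,I], logical=[I,A,B,C,D,E,F,G,H]
After op 2 (swap(0, 6)): offset=8, physical=[A,B,C,D,E,I,G,H,F], logical=[F,A,B,C,D,E,I,G,H]
After op 3 (swap(6, 7)): offset=8, physical=[A,B,C,D,E,G,I,H,F], logical=[F,A,B,C,D,E,G,I,H]
After op 4 (swap(2, 0)): offset=8, physical=[A,F,C,D,E,G,I,H,B], logical=[B,A,F,C,D,E,G,I,H]
After op 5 (rotate(-1)): offset=7, physical=[A,F,C,D,E,G,I,H,B], logical=[H,B,A,F,C,D,E,G,I]
After op 6 (replace(5, 'n')): offset=7, physical=[A,F,C,n,E,G,I,H,B], logical=[H,B,A,F,C,n,E,G,I]
After op 7 (rotate(-3)): offset=4, physical=[A,F,C,n,E,G,I,H,B], logical=[E,G,I,H,B,A,F,C,n]
After op 8 (swap(2, 1)): offset=4, physical=[A,F,C,n,E,I,G,H,B], logical=[E,I,G,H,B,A,F,C,n]

Answer: F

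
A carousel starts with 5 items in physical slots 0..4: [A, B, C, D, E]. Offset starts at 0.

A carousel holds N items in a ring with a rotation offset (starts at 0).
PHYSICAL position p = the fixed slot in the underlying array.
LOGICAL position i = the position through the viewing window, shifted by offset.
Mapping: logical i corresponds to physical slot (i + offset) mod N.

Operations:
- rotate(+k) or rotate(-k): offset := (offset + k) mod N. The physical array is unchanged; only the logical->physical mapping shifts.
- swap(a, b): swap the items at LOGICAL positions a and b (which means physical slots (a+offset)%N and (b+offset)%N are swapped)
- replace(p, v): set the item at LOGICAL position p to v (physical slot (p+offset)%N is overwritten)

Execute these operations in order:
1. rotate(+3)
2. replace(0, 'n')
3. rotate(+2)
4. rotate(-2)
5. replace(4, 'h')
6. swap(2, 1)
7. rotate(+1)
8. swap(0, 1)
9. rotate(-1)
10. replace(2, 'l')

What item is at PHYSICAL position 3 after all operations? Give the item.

After op 1 (rotate(+3)): offset=3, physical=[A,B,C,D,E], logical=[D,E,A,B,C]
After op 2 (replace(0, 'n')): offset=3, physical=[A,B,C,n,E], logical=[n,E,A,B,C]
After op 3 (rotate(+2)): offset=0, physical=[A,B,C,n,E], logical=[A,B,C,n,E]
After op 4 (rotate(-2)): offset=3, physical=[A,B,C,n,E], logical=[n,E,A,B,C]
After op 5 (replace(4, 'h')): offset=3, physical=[A,B,h,n,E], logical=[n,E,A,B,h]
After op 6 (swap(2, 1)): offset=3, physical=[E,B,h,n,A], logical=[n,A,E,B,h]
After op 7 (rotate(+1)): offset=4, physical=[E,B,h,n,A], logical=[A,E,B,h,n]
After op 8 (swap(0, 1)): offset=4, physical=[A,B,h,n,E], logical=[E,A,B,h,n]
After op 9 (rotate(-1)): offset=3, physical=[A,B,h,n,E], logical=[n,E,A,B,h]
After op 10 (replace(2, 'l')): offset=3, physical=[l,B,h,n,E], logical=[n,E,l,B,h]

Answer: n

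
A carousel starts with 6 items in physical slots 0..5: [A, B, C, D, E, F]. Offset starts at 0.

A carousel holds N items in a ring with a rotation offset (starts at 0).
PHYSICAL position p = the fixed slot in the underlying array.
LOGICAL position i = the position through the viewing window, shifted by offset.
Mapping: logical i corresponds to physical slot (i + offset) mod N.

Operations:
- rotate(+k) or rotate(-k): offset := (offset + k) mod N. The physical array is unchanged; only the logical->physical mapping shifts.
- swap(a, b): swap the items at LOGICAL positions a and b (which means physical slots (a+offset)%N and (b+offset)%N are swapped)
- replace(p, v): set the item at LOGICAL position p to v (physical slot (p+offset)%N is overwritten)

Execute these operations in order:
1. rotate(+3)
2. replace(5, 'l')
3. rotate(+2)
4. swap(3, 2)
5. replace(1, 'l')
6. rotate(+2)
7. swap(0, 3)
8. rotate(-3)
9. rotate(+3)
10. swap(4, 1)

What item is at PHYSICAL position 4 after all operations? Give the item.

Answer: l

Derivation:
After op 1 (rotate(+3)): offset=3, physical=[A,B,C,D,E,F], logical=[D,E,F,A,B,C]
After op 2 (replace(5, 'l')): offset=3, physical=[A,B,l,D,E,F], logical=[D,E,F,A,B,l]
After op 3 (rotate(+2)): offset=5, physical=[A,B,l,D,E,F], logical=[F,A,B,l,D,E]
After op 4 (swap(3, 2)): offset=5, physical=[A,l,B,D,E,F], logical=[F,A,l,B,D,E]
After op 5 (replace(1, 'l')): offset=5, physical=[l,l,B,D,E,F], logical=[F,l,l,B,D,E]
After op 6 (rotate(+2)): offset=1, physical=[l,l,B,D,E,F], logical=[l,B,D,E,F,l]
After op 7 (swap(0, 3)): offset=1, physical=[l,E,B,D,l,F], logical=[E,B,D,l,F,l]
After op 8 (rotate(-3)): offset=4, physical=[l,E,B,D,l,F], logical=[l,F,l,E,B,D]
After op 9 (rotate(+3)): offset=1, physical=[l,E,B,D,l,F], logical=[E,B,D,l,F,l]
After op 10 (swap(4, 1)): offset=1, physical=[l,E,F,D,l,B], logical=[E,F,D,l,B,l]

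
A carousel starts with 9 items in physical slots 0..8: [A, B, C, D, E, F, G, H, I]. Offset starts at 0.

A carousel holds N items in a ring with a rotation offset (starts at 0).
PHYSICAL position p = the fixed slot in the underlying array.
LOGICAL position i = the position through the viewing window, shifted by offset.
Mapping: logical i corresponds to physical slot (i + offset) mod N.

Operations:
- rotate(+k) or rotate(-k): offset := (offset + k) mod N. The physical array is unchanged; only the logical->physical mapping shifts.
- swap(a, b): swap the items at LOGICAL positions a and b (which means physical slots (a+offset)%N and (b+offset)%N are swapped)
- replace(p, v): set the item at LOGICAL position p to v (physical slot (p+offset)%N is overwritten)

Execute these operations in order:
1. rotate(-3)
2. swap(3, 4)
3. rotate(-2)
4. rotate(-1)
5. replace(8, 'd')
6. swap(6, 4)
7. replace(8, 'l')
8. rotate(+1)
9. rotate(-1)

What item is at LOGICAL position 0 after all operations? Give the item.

Answer: D

Derivation:
After op 1 (rotate(-3)): offset=6, physical=[A,B,C,D,E,F,G,H,I], logical=[G,H,I,A,B,C,D,E,F]
After op 2 (swap(3, 4)): offset=6, physical=[B,A,C,D,E,F,G,H,I], logical=[G,H,I,B,A,C,D,E,F]
After op 3 (rotate(-2)): offset=4, physical=[B,A,C,D,E,F,G,H,I], logical=[E,F,G,H,I,B,A,C,D]
After op 4 (rotate(-1)): offset=3, physical=[B,A,C,D,E,F,G,H,I], logical=[D,E,F,G,H,I,B,A,C]
After op 5 (replace(8, 'd')): offset=3, physical=[B,A,d,D,E,F,G,H,I], logical=[D,E,F,G,H,I,B,A,d]
After op 6 (swap(6, 4)): offset=3, physical=[H,A,d,D,E,F,G,B,I], logical=[D,E,F,G,B,I,H,A,d]
After op 7 (replace(8, 'l')): offset=3, physical=[H,A,l,D,E,F,G,B,I], logical=[D,E,F,G,B,I,H,A,l]
After op 8 (rotate(+1)): offset=4, physical=[H,A,l,D,E,F,G,B,I], logical=[E,F,G,B,I,H,A,l,D]
After op 9 (rotate(-1)): offset=3, physical=[H,A,l,D,E,F,G,B,I], logical=[D,E,F,G,B,I,H,A,l]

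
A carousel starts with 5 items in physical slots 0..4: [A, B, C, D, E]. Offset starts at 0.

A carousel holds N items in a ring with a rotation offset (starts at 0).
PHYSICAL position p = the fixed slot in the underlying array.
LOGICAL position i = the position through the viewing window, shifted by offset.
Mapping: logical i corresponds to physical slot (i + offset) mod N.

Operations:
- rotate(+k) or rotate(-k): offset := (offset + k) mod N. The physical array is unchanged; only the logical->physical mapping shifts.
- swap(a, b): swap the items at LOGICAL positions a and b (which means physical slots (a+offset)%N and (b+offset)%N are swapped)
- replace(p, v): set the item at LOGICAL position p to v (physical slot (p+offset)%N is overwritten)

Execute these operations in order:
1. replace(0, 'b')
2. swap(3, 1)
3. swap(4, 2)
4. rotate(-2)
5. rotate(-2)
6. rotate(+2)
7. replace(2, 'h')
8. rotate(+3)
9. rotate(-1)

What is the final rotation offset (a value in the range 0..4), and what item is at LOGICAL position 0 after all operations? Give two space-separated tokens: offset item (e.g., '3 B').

Answer: 0 h

Derivation:
After op 1 (replace(0, 'b')): offset=0, physical=[b,B,C,D,E], logical=[b,B,C,D,E]
After op 2 (swap(3, 1)): offset=0, physical=[b,D,C,B,E], logical=[b,D,C,B,E]
After op 3 (swap(4, 2)): offset=0, physical=[b,D,E,B,C], logical=[b,D,E,B,C]
After op 4 (rotate(-2)): offset=3, physical=[b,D,E,B,C], logical=[B,C,b,D,E]
After op 5 (rotate(-2)): offset=1, physical=[b,D,E,B,C], logical=[D,E,B,C,b]
After op 6 (rotate(+2)): offset=3, physical=[b,D,E,B,C], logical=[B,C,b,D,E]
After op 7 (replace(2, 'h')): offset=3, physical=[h,D,E,B,C], logical=[B,C,h,D,E]
After op 8 (rotate(+3)): offset=1, physical=[h,D,E,B,C], logical=[D,E,B,C,h]
After op 9 (rotate(-1)): offset=0, physical=[h,D,E,B,C], logical=[h,D,E,B,C]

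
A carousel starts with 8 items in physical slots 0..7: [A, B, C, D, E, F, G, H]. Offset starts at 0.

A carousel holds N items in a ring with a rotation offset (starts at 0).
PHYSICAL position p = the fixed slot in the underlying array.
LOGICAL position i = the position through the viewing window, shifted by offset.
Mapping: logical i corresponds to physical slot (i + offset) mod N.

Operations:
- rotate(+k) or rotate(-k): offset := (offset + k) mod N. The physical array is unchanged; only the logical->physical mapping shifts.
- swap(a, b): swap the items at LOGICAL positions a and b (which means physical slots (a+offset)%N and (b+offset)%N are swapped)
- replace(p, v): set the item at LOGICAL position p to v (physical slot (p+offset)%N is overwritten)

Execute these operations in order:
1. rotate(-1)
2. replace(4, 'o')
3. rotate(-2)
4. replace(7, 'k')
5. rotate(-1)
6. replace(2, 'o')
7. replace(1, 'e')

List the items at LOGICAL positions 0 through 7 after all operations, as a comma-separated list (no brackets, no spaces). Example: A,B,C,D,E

Answer: k,e,o,H,A,B,C,o

Derivation:
After op 1 (rotate(-1)): offset=7, physical=[A,B,C,D,E,F,G,H], logical=[H,A,B,C,D,E,F,G]
After op 2 (replace(4, 'o')): offset=7, physical=[A,B,C,o,E,F,G,H], logical=[H,A,B,C,o,E,F,G]
After op 3 (rotate(-2)): offset=5, physical=[A,B,C,o,E,F,G,H], logical=[F,G,H,A,B,C,o,E]
After op 4 (replace(7, 'k')): offset=5, physical=[A,B,C,o,k,F,G,H], logical=[F,G,H,A,B,C,o,k]
After op 5 (rotate(-1)): offset=4, physical=[A,B,C,o,k,F,G,H], logical=[k,F,G,H,A,B,C,o]
After op 6 (replace(2, 'o')): offset=4, physical=[A,B,C,o,k,F,o,H], logical=[k,F,o,H,A,B,C,o]
After op 7 (replace(1, 'e')): offset=4, physical=[A,B,C,o,k,e,o,H], logical=[k,e,o,H,A,B,C,o]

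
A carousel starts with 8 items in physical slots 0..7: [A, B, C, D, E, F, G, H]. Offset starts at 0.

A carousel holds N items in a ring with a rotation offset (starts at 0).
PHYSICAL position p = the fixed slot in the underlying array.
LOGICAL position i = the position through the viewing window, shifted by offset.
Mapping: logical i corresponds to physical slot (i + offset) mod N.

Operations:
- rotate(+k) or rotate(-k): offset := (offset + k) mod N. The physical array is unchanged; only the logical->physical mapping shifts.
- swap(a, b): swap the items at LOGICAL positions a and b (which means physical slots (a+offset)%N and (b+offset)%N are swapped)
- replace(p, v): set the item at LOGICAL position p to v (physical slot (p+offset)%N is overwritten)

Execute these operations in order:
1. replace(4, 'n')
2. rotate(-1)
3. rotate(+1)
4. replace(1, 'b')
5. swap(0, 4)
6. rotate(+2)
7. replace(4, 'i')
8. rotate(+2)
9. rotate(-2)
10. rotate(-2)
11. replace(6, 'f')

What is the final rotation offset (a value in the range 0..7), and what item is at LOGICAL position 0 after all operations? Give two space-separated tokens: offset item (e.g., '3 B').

After op 1 (replace(4, 'n')): offset=0, physical=[A,B,C,D,n,F,G,H], logical=[A,B,C,D,n,F,G,H]
After op 2 (rotate(-1)): offset=7, physical=[A,B,C,D,n,F,G,H], logical=[H,A,B,C,D,n,F,G]
After op 3 (rotate(+1)): offset=0, physical=[A,B,C,D,n,F,G,H], logical=[A,B,C,D,n,F,G,H]
After op 4 (replace(1, 'b')): offset=0, physical=[A,b,C,D,n,F,G,H], logical=[A,b,C,D,n,F,G,H]
After op 5 (swap(0, 4)): offset=0, physical=[n,b,C,D,A,F,G,H], logical=[n,b,C,D,A,F,G,H]
After op 6 (rotate(+2)): offset=2, physical=[n,b,C,D,A,F,G,H], logical=[C,D,A,F,G,H,n,b]
After op 7 (replace(4, 'i')): offset=2, physical=[n,b,C,D,A,F,i,H], logical=[C,D,A,F,i,H,n,b]
After op 8 (rotate(+2)): offset=4, physical=[n,b,C,D,A,F,i,H], logical=[A,F,i,H,n,b,C,D]
After op 9 (rotate(-2)): offset=2, physical=[n,b,C,D,A,F,i,H], logical=[C,D,A,F,i,H,n,b]
After op 10 (rotate(-2)): offset=0, physical=[n,b,C,D,A,F,i,H], logical=[n,b,C,D,A,F,i,H]
After op 11 (replace(6, 'f')): offset=0, physical=[n,b,C,D,A,F,f,H], logical=[n,b,C,D,A,F,f,H]

Answer: 0 n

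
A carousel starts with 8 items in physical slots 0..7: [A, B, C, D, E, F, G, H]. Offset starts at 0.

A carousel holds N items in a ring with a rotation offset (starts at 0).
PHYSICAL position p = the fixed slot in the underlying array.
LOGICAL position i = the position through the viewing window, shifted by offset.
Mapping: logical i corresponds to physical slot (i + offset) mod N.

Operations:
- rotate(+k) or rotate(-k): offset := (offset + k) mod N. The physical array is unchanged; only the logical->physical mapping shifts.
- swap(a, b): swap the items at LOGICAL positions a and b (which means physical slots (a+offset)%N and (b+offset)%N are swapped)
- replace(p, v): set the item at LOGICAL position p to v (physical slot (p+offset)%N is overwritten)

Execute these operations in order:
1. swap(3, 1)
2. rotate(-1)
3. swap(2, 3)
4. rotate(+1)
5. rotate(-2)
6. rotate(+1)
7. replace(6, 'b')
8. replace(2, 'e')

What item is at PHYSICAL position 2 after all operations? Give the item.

After op 1 (swap(3, 1)): offset=0, physical=[A,D,C,B,E,F,G,H], logical=[A,D,C,B,E,F,G,H]
After op 2 (rotate(-1)): offset=7, physical=[A,D,C,B,E,F,G,H], logical=[H,A,D,C,B,E,F,G]
After op 3 (swap(2, 3)): offset=7, physical=[A,C,D,B,E,F,G,H], logical=[H,A,C,D,B,E,F,G]
After op 4 (rotate(+1)): offset=0, physical=[A,C,D,B,E,F,G,H], logical=[A,C,D,B,E,F,G,H]
After op 5 (rotate(-2)): offset=6, physical=[A,C,D,B,E,F,G,H], logical=[G,H,A,C,D,B,E,F]
After op 6 (rotate(+1)): offset=7, physical=[A,C,D,B,E,F,G,H], logical=[H,A,C,D,B,E,F,G]
After op 7 (replace(6, 'b')): offset=7, physical=[A,C,D,B,E,b,G,H], logical=[H,A,C,D,B,E,b,G]
After op 8 (replace(2, 'e')): offset=7, physical=[A,e,D,B,E,b,G,H], logical=[H,A,e,D,B,E,b,G]

Answer: D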